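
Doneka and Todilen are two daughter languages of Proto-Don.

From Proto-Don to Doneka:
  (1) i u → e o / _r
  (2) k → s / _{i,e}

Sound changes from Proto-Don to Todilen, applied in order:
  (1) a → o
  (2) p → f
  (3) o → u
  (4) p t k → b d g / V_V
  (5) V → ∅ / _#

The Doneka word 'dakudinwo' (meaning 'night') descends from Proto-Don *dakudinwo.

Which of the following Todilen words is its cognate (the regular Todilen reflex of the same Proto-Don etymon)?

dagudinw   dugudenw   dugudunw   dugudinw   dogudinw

dugudinw

Todilen: start from *dakudinwo.
  rule 1 (vowel merger): dakudinwo → dokudinwo
  rule 2: no change — dokudinwo
  rule 3 (vowel merger): dokudinwo → dukudinwu
  rule 4 (intervocalic voicing): dukudinwu → dugudinwu
  rule 5 (apocope): dugudinwu → dugudinw
  ⇒ Todilen dugudinw
The other candidates each miss or misapply at least one Todilen change.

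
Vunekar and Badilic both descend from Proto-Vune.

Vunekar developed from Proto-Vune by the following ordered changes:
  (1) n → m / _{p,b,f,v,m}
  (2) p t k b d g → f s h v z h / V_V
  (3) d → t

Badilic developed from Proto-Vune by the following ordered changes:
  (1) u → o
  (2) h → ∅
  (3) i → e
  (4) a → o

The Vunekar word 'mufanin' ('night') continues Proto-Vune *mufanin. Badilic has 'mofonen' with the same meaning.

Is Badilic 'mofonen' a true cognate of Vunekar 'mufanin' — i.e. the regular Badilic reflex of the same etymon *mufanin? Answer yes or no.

yes

Derive the expected Badilic reflex of *mufanin:
Badilic: *mufanin > mofanin > mofanen > mofonen  (by vowel merger, vowel merger, vowel merger)
Badilic 'mofonen' matches the regular reflex exactly, so the pair is cognate.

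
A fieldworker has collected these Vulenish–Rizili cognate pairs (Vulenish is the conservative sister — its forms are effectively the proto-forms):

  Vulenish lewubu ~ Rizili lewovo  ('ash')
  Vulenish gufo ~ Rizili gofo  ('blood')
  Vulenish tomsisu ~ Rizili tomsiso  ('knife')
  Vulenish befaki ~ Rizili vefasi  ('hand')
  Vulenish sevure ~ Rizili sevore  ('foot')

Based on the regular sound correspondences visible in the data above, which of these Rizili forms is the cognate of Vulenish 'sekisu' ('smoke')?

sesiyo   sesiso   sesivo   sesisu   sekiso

befaki ~ vefasi — Vulenish k corresponds to Rizili s between vowels (before a front vowel).
lewubu ~ lewovo, tomsisu ~ tomsiso — Vulenish u corresponds to Rizili o word-finally.
Applying these to Vulenish 'sekisu':
  sekisu → sesisu   (k→s between vowels (before a front vowel))
  sesisu → sesiso   (u→o word-finally)
So the Rizili cognate is 'sesiso'.

sesiso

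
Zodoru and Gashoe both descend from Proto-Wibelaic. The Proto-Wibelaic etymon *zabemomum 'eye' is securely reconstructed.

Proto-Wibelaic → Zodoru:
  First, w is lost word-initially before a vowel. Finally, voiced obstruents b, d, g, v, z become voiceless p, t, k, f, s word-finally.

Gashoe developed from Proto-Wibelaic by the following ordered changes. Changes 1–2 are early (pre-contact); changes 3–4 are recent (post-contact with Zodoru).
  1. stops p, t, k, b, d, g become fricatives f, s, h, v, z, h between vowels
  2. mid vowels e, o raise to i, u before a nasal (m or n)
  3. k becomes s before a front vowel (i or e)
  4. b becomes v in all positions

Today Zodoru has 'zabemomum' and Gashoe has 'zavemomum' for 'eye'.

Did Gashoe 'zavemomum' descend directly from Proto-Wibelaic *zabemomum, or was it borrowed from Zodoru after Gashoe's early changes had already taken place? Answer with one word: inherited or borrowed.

If inherited, *zabemomum would pass through all of Gashoe's changes:
Gashoe: start from *zabemomum.
  rule 1 (intervocalic lenition): zabemomum → zavemomum
  rule 2 (pre-nasal raising): zavemomum → zavimumum
  rule 3: no change — zavimumum
  rule 4: no change — zavimumum
  ⇒ Gashoe zavimumum
If borrowed from Zodoru 'zabemomum' after the early changes, it would undergo only the recent ones:
  rule 3 (palatalisation): no change (zabemomum)
  rule 4 (unconditioned shift): zabemomum → zavemomum
  ⇒ as a loan: zavemomum
Gashoe 'zavemomum' matches the loan outcome 'zavemomum', not the inherited 'zavimumum' — it skipped the early Gashoe changes, so it was borrowed from Zodoru.

borrowed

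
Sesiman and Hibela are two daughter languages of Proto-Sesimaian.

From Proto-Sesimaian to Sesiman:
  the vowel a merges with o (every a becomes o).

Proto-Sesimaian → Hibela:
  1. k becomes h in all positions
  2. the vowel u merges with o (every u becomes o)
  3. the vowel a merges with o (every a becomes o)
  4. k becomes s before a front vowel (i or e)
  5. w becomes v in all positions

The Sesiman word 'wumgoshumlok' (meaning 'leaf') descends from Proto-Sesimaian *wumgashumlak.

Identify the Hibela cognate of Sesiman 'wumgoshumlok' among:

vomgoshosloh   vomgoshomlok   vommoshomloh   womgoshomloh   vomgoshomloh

vomgoshomloh

Hibela: start from *wumgashumlak.
  rule 1 (unconditioned shift): wumgashumlak → wumgashumlah
  rule 2 (vowel merger): wumgashumlah → womgashomlah
  rule 3 (vowel merger): womgashomlah → womgoshomloh
  rule 4: no change — womgoshomloh
  rule 5 (unconditioned shift): womgoshomloh → vomgoshomloh
  ⇒ Hibela vomgoshomloh
The other candidates each miss or misapply at least one Hibela change.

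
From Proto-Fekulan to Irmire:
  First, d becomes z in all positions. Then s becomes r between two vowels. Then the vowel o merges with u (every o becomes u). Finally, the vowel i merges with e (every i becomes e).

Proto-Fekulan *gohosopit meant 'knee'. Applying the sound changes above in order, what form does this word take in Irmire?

Irmire: *gohosopit
  gohosopit (rule 1 does not apply)
  gohosopit → gohoropit   [rhotacism]
  gohoropit → guhurupit   [vowel merger]
  guhurupit → guhurupet   [vowel merger]
  giving Irmire guhurupet.

guhurupet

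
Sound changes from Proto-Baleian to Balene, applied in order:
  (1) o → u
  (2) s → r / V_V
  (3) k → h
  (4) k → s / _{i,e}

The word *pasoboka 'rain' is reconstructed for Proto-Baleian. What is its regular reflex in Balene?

parubuha

Balene: *pasoboka
  pasoboka → pasubuka   [vowel merger]
  pasubuka → parubuka   [rhotacism]
  parubuka → parubuha   [unconditioned shift]
  parubuha (rule 4 does not apply)
  giving Balene parubuha.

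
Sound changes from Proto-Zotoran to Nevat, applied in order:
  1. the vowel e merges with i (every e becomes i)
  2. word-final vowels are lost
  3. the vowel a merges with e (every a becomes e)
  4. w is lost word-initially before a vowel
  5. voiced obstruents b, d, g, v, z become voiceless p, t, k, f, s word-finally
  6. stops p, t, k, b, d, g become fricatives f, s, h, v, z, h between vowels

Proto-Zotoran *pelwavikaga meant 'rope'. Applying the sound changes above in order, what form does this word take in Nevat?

pilwevihek

Nevat: *pelwavikaga > pilwavikaga > pilwavikag > pilwevikeg > pilwevikek > pilwevihek  (by vowel merger, apocope, vowel merger, final devoicing, intervocalic lenition)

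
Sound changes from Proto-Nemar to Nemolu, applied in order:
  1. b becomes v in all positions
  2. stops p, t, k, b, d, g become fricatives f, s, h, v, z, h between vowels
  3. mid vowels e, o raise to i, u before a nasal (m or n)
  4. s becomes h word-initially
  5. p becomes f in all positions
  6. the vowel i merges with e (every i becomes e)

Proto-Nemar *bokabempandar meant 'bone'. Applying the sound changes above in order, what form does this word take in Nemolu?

Nemolu: start from *bokabempandar.
  rule 1 (unconditioned shift): bokabempandar → vokavempandar
  rule 2 (intervocalic lenition): vokavempandar → vohavempandar
  rule 3 (pre-nasal raising): vohavempandar → vohavimpandar
  rule 4: no change — vohavimpandar
  rule 5 (unconditioned shift): vohavimpandar → vohavimfandar
  rule 6 (vowel merger): vohavimfandar → vohavemfandar
  ⇒ Nemolu vohavemfandar

vohavemfandar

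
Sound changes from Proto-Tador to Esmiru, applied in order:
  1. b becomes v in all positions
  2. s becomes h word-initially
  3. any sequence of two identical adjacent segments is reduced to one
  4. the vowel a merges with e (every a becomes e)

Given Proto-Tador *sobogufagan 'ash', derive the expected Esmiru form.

hovogufegen

Esmiru: *sobogufagan
  sobogufagan → sovogufagan   [unconditioned shift]
  sovogufagan → hovogufagan   [debuccalisation]
  hovogufagan (rule 3 does not apply)
  hovogufagan → hovogufegen   [vowel merger]
  giving Esmiru hovogufegen.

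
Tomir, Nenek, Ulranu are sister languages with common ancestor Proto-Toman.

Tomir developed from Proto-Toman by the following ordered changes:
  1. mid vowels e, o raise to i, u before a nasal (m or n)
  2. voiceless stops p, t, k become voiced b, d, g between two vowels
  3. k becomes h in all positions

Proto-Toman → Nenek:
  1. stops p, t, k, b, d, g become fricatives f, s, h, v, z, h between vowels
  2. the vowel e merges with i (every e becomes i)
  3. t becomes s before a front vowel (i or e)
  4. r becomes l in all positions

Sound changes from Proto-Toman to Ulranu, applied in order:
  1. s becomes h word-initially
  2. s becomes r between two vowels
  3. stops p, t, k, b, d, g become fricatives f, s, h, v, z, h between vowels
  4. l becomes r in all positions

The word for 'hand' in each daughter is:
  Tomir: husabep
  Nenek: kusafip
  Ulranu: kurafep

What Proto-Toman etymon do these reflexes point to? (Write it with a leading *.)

Position 5: Tomir has b, Nenek has f, Ulranu has f. Taking the neighbouring segments as reconstructed: Tomir b could go back to *p or *b; Nenek f could go back to *p or *f; Ulranu f could go back to *p or *f — the one source consistent with every daughter is *p.
Position 1: Tomir has h, Nenek has k, Ulranu has k. Nenek preserves k here (none of its changes turn any other segment into k), so the proto-segment is *k.
Position 3: Tomir has s, Nenek has s, Ulranu has r. Tomir preserves s here (none of its changes turn any other segment into s), so the proto-segment is *s.
Verify the candidate proto-form against each daughter:
Tomir: start from *kusapep.
  rule 1: no change — kusapep
  rule 2 (intervocalic voicing): kusapep → kusabep
  rule 3 (unconditioned shift): kusabep → husabep
  ⇒ Tomir husabep
Nenek: start from *kusapep.
  rule 1 (intervocalic lenition): kusapep → kusafep
  rule 2 (vowel merger): kusafep → kusafip
  rule 3: no change — kusafip
  rule 4: no change — kusafip
  ⇒ Nenek kusafip
Ulranu: *kusapep
  kusapep (rule 1 does not apply)
  kusapep → kurapep   [rhotacism]
  kurapep → kurafep   [intervocalic lenition]
  kurafep (rule 4 does not apply)
  giving Ulranu kurafep.
*kusapep is the unique common source.

*kusapep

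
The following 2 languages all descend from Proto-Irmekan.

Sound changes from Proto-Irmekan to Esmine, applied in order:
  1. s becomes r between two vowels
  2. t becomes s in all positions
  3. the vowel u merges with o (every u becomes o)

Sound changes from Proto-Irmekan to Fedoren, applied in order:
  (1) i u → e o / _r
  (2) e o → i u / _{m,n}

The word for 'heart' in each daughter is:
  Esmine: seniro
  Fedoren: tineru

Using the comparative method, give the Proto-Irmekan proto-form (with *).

Position 2: Esmine has e, Fedoren has i. Esmine preserves e here (none of its changes turn any other segment into e), so the proto-segment is *e.
Position 4: Esmine has i, Fedoren has e. Esmine preserves i here (none of its changes turn any other segment into i), so the proto-segment is *i.
Continuing position by position gives *teniru; check it forward:
Esmine: *teniru > seniru > seniro  (by unconditioned shift, vowel merger)
Fedoren: *teniru
  teniru → teneru   [pre-rhotic lowering]
  teneru → tineru   [pre-nasal raising]
  giving Fedoren tineru.
Only *teniru yields all of Esmine seniro, Fedoren tineru.

*teniru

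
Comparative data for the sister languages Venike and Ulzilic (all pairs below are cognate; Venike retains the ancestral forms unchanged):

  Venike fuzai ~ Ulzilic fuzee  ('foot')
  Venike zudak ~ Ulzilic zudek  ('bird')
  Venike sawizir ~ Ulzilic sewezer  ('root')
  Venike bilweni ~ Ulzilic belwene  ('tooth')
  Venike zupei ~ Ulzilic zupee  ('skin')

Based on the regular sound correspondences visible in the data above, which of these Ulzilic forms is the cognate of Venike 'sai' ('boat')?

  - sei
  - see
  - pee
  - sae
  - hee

see

fuzai ~ fuzee — Venike a corresponds to Ulzilic e after a consonant, before a front vowel.
fuzai ~ fuzee, zupei ~ zupee — Venike i corresponds to Ulzilic e word-finally.
Applying these to Venike 'sai':
  sai → sei   (a→e after a consonant, before a front vowel)
  sei → see   (i→e word-finally)
So the Ulzilic cognate is 'see'.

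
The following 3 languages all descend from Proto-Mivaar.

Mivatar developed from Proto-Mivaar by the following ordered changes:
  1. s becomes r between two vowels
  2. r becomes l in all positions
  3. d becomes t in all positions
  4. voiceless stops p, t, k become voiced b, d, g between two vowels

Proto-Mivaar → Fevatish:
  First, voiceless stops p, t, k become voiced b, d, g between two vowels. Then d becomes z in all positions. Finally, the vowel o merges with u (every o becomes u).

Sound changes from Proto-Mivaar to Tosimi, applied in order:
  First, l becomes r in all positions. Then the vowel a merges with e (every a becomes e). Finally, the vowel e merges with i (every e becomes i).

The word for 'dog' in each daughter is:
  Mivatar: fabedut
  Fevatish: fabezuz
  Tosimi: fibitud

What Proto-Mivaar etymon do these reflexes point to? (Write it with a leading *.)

Position 7: Mivatar has t, Fevatish has z, Tosimi has d. Tosimi preserves d here (none of its changes turn any other segment into d), so the proto-segment is *d.
Position 2: Mivatar has a, Fevatish has a, Tosimi has i. Mivatar preserves a here (none of its changes turn any other segment into a), so the proto-segment is *a.
Position 4: Mivatar has e, Fevatish has e, Tosimi has i. Mivatar preserves e here (none of its changes turn any other segment into e), so the proto-segment is *e.
Verify the candidate proto-form against each daughter:
Mivatar: *fabetud
  fabetud (rule 1 does not apply)
  fabetud (rule 2 does not apply)
  fabetud → fabetut   [unconditioned shift]
  fabetut → fabedut   [intervocalic voicing]
  giving Mivatar fabedut.
Fevatish: start from *fabetud.
  rule 1 (intervocalic voicing): fabetud → fabedud
  rule 2 (unconditioned shift): fabedud → fabezuz
  rule 3: no change — fabezuz
  ⇒ Fevatish fabezuz
Tosimi: start from *fabetud.
  rule 1: no change — fabetud
  rule 2 (vowel merger): fabetud → febetud
  rule 3 (vowel merger): febetud → fibitud
  ⇒ Tosimi fibitud
No other proto-form is consistent with every reflex, so the reconstruction is *fabetud.

*fabetud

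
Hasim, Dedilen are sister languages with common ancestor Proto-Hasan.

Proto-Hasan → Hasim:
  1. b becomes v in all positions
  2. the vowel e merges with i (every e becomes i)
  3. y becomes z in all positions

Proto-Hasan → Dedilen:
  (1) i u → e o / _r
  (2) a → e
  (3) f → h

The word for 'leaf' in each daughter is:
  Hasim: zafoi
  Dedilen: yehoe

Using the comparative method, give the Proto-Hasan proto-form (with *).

*yafoe

Position 1: Hasim has z, Dedilen has y. Dedilen preserves y here (none of its changes turn any other segment into y), so the proto-segment is *y.
Position 5: Hasim has i, Dedilen has e. Taking the neighbouring segments as reconstructed: Hasim i could go back to *e or *i; Dedilen e could go back to *a or *e — the one source consistent with every daughter is *e.
Position 3: Hasim has f, Dedilen has h. Hasim preserves f here (none of its changes turn any other segment into f), so the proto-segment is *f.
This points to *yafoe. Verify forward in each daughter:
Hasim: *yafoe
  yafoe (rule 1 does not apply)
  yafoe → yafoi   [vowel merger]
  yafoi → zafoi   [unconditioned shift]
  giving Hasim zafoi.
Dedilen: *yafoe
  yafoe (rule 1 does not apply)
  yafoe → yefoe   [vowel merger]
  yefoe → yehoe   [unconditioned shift]
  giving Dedilen yehoe.
*yafoe is the unique common source.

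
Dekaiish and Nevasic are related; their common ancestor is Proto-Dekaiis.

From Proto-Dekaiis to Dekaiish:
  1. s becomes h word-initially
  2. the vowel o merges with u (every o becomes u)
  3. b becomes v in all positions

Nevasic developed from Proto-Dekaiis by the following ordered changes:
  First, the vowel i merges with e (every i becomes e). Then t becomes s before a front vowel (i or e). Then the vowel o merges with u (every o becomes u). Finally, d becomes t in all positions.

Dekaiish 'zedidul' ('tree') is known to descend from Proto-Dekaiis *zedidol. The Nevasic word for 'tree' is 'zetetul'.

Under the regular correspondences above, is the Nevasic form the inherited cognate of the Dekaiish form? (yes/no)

yes

Derive the expected Nevasic reflex of *zedidol:
Nevasic: *zedidol
  zedidol → zededol   [vowel merger]
  zededol (rule 2 does not apply)
  zededol → zededul   [vowel merger]
  zededul → zetetul   [unconditioned shift]
  giving Nevasic zetetul.
Nevasic 'zetetul' matches the regular reflex exactly, so the pair is cognate.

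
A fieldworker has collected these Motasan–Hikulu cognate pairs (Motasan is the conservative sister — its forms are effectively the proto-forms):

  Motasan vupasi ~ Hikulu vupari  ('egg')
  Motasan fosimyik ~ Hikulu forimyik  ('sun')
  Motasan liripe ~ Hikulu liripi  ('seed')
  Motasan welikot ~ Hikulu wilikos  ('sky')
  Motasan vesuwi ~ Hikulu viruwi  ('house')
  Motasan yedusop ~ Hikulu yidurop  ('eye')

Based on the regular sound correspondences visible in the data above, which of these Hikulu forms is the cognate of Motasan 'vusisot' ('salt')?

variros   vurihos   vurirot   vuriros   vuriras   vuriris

vuriros

vupasi ~ vupari, fosimyik ~ forimyik — Motasan s corresponds to Hikulu r between vowels (before a front vowel).
yedusop ~ yidurop — Motasan s corresponds to Hikulu r between vowels (before a back vowel).
welikot ~ wilikos — Motasan t corresponds to Hikulu s word-finally.
Applying these to Motasan 'vusisot':
  vusisot → vurisot   (s→r between vowels (before a front vowel))
  vurisot → vurirot   (s→r between vowels (before a back vowel))
  vurirot → vuriros   (t→s word-finally)
So the Hikulu cognate is 'vuriros'.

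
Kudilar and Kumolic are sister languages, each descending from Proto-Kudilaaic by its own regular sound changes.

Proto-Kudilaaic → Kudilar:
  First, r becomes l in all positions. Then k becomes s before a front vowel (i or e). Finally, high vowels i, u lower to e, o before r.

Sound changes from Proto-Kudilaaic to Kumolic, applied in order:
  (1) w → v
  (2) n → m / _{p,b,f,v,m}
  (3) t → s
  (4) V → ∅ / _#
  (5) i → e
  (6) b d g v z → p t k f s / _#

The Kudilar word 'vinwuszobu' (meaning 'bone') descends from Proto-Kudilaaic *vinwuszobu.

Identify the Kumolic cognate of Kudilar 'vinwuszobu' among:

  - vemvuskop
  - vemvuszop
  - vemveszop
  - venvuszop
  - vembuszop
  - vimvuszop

vemvuszop

Kumolic: *vinwuszobu > vinvuszobu > vimvuszobu > vimvuszob > vemvuszob > vemvuszop  (by unconditioned shift, nasal place assimilation, apocope, vowel merger, final devoicing)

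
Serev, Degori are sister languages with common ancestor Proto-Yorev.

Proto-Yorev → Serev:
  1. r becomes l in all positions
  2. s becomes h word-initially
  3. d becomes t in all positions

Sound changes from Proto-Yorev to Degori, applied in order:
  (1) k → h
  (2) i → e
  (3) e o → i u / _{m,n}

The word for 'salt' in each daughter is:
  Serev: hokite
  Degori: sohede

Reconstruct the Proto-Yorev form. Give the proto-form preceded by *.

*sokide

Position 3: Serev has k, Degori has h. Serev preserves k here (none of its changes turn any other segment into k), so the proto-segment is *k.
Position 4: Serev has i, Degori has e. Serev preserves i here (none of its changes turn any other segment into i), so the proto-segment is *i.
Position 1: Serev has h, Degori has s. Degori preserves s here (none of its changes turn any other segment into s), so the proto-segment is *s.
Verify the candidate proto-form against each daughter:
Serev: *sokide
  sokide (rule 1 does not apply)
  sokide → hokide   [debuccalisation]
  hokide → hokite   [unconditioned shift]
  giving Serev hokite.
Degori: *sokide > sohide > sohede  (by unconditioned shift, vowel merger)
Only *sokide yields all of Serev hokite, Degori sohede.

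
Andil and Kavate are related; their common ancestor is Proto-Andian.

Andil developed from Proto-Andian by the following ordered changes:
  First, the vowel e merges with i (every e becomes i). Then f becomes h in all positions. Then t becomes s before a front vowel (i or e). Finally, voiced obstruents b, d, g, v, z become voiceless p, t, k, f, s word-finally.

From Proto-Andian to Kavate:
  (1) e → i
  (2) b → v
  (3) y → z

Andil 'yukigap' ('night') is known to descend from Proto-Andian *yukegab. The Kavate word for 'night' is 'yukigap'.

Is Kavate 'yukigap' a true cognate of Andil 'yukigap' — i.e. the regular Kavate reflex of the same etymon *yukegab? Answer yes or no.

no

Derive the expected Kavate reflex of *yukegab:
Kavate: start from *yukegab.
  rule 1 (vowel merger): yukegab → yukigab
  rule 2 (unconditioned shift): yukigab → yukigav
  rule 3 (unconditioned shift): yukigav → zukigav
  ⇒ Kavate zukigav
The regular Kavate reflex would be 'zukigav', but the attested form is 'yukigap'. The correspondence is irregular, so they are not cognates (the Kavate form has a different source).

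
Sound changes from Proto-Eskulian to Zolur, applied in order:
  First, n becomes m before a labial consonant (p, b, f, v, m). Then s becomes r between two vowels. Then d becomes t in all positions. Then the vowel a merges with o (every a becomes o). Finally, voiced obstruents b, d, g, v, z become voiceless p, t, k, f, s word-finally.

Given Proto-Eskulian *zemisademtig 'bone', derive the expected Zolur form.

Zolur: *zemisademtig > zemirademtig > zemiratemtig > zemirotemtig > zemirotemtik  (by rhotacism, unconditioned shift, vowel merger, final devoicing)

zemirotemtik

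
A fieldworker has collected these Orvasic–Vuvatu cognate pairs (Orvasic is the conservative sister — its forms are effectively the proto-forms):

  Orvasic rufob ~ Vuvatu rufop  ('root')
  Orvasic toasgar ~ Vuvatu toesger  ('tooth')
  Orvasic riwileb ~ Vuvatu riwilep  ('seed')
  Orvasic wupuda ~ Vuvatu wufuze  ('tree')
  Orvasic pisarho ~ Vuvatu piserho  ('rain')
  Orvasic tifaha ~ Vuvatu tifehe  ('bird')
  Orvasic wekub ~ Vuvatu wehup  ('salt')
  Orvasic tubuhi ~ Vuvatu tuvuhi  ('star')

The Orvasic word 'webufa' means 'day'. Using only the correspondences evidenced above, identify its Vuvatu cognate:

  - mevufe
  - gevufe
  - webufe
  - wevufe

wevufe

tubuhi ~ tuvuhi — Orvasic b corresponds to Vuvatu v between vowels (before a back vowel).
wupuda ~ wufuze, tifaha ~ tifehe — Orvasic a corresponds to Vuvatu e word-finally.
Applying these to Orvasic 'webufa':
  webufa → wevufa   (b→v between vowels (before a back vowel))
  wevufa → wevufe   (a→e word-finally)
So the Vuvatu cognate is 'wevufe'.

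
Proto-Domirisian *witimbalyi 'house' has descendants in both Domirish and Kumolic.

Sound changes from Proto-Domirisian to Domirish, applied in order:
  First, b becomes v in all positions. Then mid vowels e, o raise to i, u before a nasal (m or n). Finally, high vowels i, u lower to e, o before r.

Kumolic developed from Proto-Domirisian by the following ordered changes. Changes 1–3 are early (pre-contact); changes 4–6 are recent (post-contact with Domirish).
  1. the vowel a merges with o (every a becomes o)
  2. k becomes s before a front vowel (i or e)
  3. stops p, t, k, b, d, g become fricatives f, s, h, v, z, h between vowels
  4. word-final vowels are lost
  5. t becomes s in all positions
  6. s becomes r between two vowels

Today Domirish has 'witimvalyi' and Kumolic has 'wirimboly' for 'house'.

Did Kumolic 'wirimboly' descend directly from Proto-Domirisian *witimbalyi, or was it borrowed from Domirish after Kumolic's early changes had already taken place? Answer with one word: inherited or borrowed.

inherited

If inherited, *witimbalyi would pass through all of Kumolic's changes:
Kumolic: *witimbalyi > witimbolyi > wisimbolyi > wisimboly > wirimboly  (by vowel merger, intervocalic lenition, apocope, rhotacism)
If borrowed from Domirish 'witimvalyi' after the early changes, it would undergo only the recent ones:
  rule 4 (apocope): witimvalyi → witimvaly
  rule 5 (unconditioned shift): witimvaly → wisimvaly
  rule 6 (rhotacism): wisimvaly → wirimvaly
  ⇒ as a loan: wirimvaly
Kumolic 'wirimboly' matches the inherited outcome exactly, so it is an inherited cognate, not a loan.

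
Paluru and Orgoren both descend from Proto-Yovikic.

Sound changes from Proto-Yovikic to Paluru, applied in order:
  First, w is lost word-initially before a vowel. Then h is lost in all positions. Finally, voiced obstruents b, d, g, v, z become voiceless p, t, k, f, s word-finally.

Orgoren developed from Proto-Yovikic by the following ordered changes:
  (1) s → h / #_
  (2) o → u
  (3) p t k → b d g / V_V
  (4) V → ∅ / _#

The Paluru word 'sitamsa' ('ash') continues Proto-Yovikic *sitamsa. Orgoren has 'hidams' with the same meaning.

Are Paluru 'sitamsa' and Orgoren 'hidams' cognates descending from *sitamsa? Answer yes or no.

Derive the expected Orgoren reflex of *sitamsa:
Orgoren: *sitamsa > hitamsa > hidamsa > hidams  (by debuccalisation, intervocalic voicing, apocope)
Orgoren 'hidams' matches the regular reflex exactly, so the pair is cognate.

yes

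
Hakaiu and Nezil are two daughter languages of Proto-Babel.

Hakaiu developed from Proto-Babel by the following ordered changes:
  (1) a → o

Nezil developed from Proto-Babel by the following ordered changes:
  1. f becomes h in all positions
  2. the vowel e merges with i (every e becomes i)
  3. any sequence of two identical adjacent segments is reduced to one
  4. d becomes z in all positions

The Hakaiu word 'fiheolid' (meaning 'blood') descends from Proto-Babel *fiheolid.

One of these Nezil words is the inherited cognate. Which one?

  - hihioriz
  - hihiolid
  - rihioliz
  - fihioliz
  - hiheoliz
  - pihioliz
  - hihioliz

hihioliz

Nezil: *fiheolid
  fiheolid → hiheolid   [unconditioned shift]
  hiheolid → hihiolid   [vowel merger]
  hihiolid (rule 3 does not apply)
  hihiolid → hihioliz   [unconditioned shift]
  giving Nezil hihioliz.
Among the options, 'hihioliz' alone shows every Nezil change applied in order.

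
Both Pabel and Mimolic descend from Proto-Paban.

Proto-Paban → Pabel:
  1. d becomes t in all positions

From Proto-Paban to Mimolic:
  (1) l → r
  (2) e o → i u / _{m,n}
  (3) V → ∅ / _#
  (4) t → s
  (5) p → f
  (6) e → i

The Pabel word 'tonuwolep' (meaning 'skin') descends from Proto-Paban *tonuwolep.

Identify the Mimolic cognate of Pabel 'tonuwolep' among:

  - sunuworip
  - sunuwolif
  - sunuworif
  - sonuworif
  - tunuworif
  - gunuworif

sunuworif

Mimolic: *tonuwolep > tonuworep > tunuworep > sunuworep > sunuworef > sunuworif  (by unconditioned shift, pre-nasal raising, unconditioned shift, unconditioned shift, vowel merger)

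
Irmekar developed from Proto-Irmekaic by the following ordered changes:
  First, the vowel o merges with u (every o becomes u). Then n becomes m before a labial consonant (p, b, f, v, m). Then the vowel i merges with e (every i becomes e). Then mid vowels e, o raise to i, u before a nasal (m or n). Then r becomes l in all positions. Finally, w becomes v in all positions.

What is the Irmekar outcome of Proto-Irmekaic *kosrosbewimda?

Irmekar: *kosrosbewimda > kusrusbewimda > kusrusbewemda > kusrusbewimda > kuslusbewimda > kuslusbevimda  (by vowel merger, vowel merger, pre-nasal raising, unconditioned shift, unconditioned shift)

kuslusbevimda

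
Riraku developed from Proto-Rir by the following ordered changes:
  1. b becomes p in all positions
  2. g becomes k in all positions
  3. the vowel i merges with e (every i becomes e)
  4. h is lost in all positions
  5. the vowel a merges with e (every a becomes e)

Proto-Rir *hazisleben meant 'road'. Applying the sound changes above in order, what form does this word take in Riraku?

ezeslepen

Riraku: *hazisleben
  hazisleben → hazislepen   [unconditioned shift]
  hazislepen (rule 2 does not apply)
  hazislepen → hazeslepen   [vowel merger]
  hazeslepen → azeslepen   [h-loss]
  azeslepen → ezeslepen   [vowel merger]
  giving Riraku ezeslepen.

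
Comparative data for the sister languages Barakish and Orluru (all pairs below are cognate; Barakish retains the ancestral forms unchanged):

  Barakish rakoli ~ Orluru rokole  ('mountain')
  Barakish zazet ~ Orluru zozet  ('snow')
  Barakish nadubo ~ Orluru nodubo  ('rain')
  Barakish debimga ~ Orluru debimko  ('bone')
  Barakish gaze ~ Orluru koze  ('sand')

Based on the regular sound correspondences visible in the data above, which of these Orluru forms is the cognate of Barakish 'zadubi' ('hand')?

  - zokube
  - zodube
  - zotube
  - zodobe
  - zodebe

rakoli ~ rokole, zazet ~ zozet — Barakish a corresponds to Orluru o after a consonant, before a consonant other than r, m, n, p, b, f, v.
rakoli ~ rokole — Barakish i corresponds to Orluru e word-finally.
Applying these to Barakish 'zadubi':
  zadubi → zodubi   (a→o after a consonant, before a consonant other than r, m, n, p, b, f, v)
  zodubi → zodube   (i→e word-finally)
So the Orluru cognate is 'zodube'.

zodube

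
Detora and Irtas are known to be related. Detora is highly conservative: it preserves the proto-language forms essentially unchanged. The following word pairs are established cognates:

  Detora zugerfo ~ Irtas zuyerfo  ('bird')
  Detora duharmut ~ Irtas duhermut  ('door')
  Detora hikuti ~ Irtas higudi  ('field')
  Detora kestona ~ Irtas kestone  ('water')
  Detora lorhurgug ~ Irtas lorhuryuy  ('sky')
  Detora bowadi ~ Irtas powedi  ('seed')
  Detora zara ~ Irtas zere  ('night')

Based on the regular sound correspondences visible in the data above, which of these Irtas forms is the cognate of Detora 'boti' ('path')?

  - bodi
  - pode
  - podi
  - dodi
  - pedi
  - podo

bowadi ~ powedi — Detora b corresponds to Irtas p word-initially before a back vowel.
hikuti ~ higudi — Detora t corresponds to Irtas d between vowels (before a front vowel).
Applying these to Detora 'boti':
  boti → poti   (b→p word-initially before a back vowel)
  poti → podi   (t→d between vowels (before a front vowel))
So the Irtas cognate is 'podi'.

podi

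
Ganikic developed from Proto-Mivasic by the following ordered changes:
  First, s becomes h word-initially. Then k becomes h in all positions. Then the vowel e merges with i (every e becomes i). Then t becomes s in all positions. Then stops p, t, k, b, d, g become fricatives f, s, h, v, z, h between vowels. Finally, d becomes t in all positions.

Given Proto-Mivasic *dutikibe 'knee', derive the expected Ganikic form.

tusihivi

Ganikic: *dutikibe > dutihibe > dutihibi > dusihibi > dusihivi > tusihivi  (by unconditioned shift, vowel merger, unconditioned shift, intervocalic lenition, unconditioned shift)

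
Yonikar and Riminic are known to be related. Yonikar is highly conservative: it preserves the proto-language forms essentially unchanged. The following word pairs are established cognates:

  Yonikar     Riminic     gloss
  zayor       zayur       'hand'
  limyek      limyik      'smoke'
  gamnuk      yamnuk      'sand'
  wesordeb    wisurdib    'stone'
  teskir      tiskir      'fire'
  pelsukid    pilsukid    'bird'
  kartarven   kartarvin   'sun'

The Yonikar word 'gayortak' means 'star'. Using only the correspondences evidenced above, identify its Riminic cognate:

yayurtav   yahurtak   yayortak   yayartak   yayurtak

yayurtak

gamnuk ~ yamnuk — Yonikar g corresponds to Riminic y word-initially before a back vowel.
zayor ~ zayur, wesordeb ~ wisurdib — Yonikar o corresponds to Riminic u after a consonant, before r.
Applying these to Yonikar 'gayortak':
  gayortak → yayortak   (g→y word-initially before a back vowel)
  yayortak → yayurtak   (o→u after a consonant, before r)
So the Riminic cognate is 'yayurtak'.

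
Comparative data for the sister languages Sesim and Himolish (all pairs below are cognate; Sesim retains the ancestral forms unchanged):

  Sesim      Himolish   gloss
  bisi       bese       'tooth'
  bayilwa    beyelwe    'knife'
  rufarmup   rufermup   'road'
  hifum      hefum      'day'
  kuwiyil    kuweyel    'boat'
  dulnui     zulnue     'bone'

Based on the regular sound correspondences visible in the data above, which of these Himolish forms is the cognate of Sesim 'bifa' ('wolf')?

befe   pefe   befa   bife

befe

hifum ~ hefum — Sesim i corresponds to Himolish e after a consonant, before a labial obstruent.
bayilwa ~ beyelwe — Sesim a corresponds to Himolish e word-finally.
Applying these to Sesim 'bifa':
  bifa → befa   (i→e after a consonant, before a labial obstruent)
  befa → befe   (a→e word-finally)
So the Himolish cognate is 'befe'.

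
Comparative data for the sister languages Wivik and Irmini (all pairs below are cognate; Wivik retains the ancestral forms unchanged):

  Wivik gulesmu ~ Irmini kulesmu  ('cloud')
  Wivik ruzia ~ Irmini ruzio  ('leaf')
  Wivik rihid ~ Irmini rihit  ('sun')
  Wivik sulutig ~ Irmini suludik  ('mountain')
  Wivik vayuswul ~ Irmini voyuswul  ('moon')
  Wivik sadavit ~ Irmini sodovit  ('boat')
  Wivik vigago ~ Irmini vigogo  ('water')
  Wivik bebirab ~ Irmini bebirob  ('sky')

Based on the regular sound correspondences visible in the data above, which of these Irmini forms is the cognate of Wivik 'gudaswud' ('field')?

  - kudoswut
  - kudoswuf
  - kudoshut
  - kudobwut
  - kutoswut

gulesmu ~ kulesmu — Wivik g corresponds to Irmini k word-initially before a back vowel.
vayuswul ~ voyuswul, sadavit ~ sodovit — Wivik a corresponds to Irmini o after a consonant, before a consonant other than r, m, n, p, b, f, v.
rihid ~ rihit — Wivik d corresponds to Irmini t word-finally.
Applying these to Wivik 'gudaswud':
  gudaswud → kudaswud   (g→k word-initially before a back vowel)
  kudaswud → kudoswud   (a→o after a consonant, before a consonant other than r, m, n, p, b, f, v)
  kudoswud → kudoswut   (d→t word-finally)
So the Irmini cognate is 'kudoswut'.

kudoswut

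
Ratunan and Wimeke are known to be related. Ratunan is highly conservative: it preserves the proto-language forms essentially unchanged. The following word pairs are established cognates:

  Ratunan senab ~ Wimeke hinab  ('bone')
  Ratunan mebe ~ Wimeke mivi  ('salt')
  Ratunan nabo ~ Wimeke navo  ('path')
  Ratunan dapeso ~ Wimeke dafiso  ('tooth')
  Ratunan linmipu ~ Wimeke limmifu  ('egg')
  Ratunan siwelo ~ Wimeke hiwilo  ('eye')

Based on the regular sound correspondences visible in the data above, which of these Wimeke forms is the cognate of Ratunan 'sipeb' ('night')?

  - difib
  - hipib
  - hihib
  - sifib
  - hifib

siwelo ~ hiwilo — Ratunan s corresponds to Wimeke h word-initially before a front vowel.
dapeso ~ dafiso — Ratunan p corresponds to Wimeke f between vowels (before a front vowel).
mebe ~ mivi — Ratunan e corresponds to Wimeke i after a consonant, before a labial obstruent.
Applying these to Ratunan 'sipeb':
  sipeb → hipeb   (s→h word-initially before a front vowel)
  hipeb → hifeb   (p→f between vowels (before a front vowel))
  hifeb → hifib   (e→i after a consonant, before a labial obstruent)
So the Wimeke cognate is 'hifib'.

hifib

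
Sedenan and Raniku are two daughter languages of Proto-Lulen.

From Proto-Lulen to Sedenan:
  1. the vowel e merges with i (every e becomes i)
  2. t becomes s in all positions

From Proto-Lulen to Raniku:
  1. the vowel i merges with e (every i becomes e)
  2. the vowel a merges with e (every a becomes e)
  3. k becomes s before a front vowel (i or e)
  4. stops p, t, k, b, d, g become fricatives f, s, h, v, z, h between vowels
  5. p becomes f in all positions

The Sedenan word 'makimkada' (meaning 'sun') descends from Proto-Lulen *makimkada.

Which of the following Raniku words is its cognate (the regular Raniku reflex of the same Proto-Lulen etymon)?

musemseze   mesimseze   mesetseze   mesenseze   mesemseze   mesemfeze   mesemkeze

Raniku: *makimkada > makemkada > mekemkede > mesemsede > mesemseze  (by vowel merger, vowel merger, palatalisation, intervocalic lenition)
The other candidates each miss or misapply at least one Raniku change.

mesemseze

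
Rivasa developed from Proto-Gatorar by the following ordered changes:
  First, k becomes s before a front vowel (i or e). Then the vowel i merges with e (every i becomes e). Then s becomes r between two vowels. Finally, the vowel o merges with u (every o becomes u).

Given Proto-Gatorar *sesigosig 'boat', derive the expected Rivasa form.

Rivasa: *sesigosig
  sesigosig (rule 1 does not apply)
  sesigosig → sesegoseg   [vowel merger]
  sesegoseg → seregoreg   [rhotacism]
  seregoreg → seregureg   [vowel merger]
  giving Rivasa seregureg.

seregureg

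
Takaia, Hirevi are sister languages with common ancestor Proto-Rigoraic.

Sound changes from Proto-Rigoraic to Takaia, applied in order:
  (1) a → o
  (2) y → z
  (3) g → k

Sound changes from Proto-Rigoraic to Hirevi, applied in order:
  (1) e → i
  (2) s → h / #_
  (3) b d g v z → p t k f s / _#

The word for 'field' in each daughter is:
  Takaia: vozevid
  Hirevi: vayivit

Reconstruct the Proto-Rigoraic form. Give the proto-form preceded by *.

Position 3: Takaia has z, Hirevi has y. Hirevi preserves y here (none of its changes turn any other segment into y), so the proto-segment is *y.
Position 4: Takaia has e, Hirevi has i. Takaia preserves e here (none of its changes turn any other segment into e), so the proto-segment is *e.
Position 7: Takaia has d, Hirevi has t. Takaia preserves d here (none of its changes turn any other segment into d), so the proto-segment is *d.
Verify the candidate proto-form against each daughter:
Takaia: start from *vayevid.
  rule 1 (vowel merger): vayevid → voyevid
  rule 2 (unconditioned shift): voyevid → vozevid
  rule 3: no change — vozevid
  ⇒ Takaia vozevid
Hirevi: *vayevid
  vayevid → vayivid   [vowel merger]
  vayivid (rule 2 does not apply)
  vayivid → vayivit   [final devoicing]
  giving Hirevi vayivit.
*vayevid is the unique common source.

*vayevid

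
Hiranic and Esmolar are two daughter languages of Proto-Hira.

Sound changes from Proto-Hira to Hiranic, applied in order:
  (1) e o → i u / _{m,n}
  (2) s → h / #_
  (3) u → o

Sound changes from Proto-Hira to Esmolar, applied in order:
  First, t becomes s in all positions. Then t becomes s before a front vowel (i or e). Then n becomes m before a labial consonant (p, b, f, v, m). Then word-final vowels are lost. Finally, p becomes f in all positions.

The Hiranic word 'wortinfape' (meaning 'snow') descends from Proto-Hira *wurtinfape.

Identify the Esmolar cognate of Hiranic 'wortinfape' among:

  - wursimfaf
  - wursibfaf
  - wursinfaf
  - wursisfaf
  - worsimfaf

wursimfaf

Esmolar: *wurtinfape
  wurtinfape → wursinfape   [unconditioned shift]
  wursinfape (rule 2 does not apply)
  wursinfape → wursimfape   [nasal place assimilation]
  wursimfape → wursimfap   [apocope]
  wursimfap → wursimfaf   [unconditioned shift]
  giving Esmolar wursimfaf.
Among the options, 'wursimfaf' alone shows every Esmolar change applied in order.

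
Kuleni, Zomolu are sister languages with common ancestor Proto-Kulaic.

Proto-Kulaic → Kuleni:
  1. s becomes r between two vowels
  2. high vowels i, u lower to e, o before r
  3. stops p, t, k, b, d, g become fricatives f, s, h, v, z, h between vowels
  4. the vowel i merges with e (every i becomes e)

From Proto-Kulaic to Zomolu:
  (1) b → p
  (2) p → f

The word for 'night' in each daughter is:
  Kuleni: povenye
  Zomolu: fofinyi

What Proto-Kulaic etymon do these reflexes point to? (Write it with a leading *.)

Position 7: Kuleni has e, Zomolu has i. Zomolu preserves i here (none of its changes turn any other segment into i), so the proto-segment is *i.
Position 1: Kuleni has p, Zomolu has f. Kuleni preserves p here (none of its changes turn any other segment into p), so the proto-segment is *p.
Verify the candidate proto-form against each daughter:
Kuleni: start from *pobinyi.
  rule 1: no change — pobinyi
  rule 2: no change — pobinyi
  rule 3 (intervocalic lenition): pobinyi → povinyi
  rule 4 (vowel merger): povinyi → povenye
  ⇒ Kuleni povenye
Zomolu: start from *pobinyi.
  rule 1 (unconditioned shift): pobinyi → popinyi
  rule 2 (unconditioned shift): popinyi → fofinyi
  ⇒ Zomolu fofinyi
Only *pobinyi yields all of Kuleni povenye, Zomolu fofinyi.

*pobinyi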